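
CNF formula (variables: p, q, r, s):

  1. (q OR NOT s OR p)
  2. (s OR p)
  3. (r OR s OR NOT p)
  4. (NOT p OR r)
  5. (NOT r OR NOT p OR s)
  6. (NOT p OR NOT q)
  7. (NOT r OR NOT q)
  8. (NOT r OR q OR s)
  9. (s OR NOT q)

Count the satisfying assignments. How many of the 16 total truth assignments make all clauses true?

2

Satisfying assignments:
  p=0 q=1 r=0 s=1
  p=1 q=0 r=1 s=1
Count: 2.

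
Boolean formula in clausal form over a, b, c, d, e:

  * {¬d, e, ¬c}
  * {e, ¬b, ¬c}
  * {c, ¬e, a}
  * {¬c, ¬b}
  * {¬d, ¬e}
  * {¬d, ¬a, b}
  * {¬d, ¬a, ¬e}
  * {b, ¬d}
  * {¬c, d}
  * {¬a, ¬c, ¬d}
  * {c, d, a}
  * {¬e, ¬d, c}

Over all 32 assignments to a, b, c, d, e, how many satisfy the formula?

6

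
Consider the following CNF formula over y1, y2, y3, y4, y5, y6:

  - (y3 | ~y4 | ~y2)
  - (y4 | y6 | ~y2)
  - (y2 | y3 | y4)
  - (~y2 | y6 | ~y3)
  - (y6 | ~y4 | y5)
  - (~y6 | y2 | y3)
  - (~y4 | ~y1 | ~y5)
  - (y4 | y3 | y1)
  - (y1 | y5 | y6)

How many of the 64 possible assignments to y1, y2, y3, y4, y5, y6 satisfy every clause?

21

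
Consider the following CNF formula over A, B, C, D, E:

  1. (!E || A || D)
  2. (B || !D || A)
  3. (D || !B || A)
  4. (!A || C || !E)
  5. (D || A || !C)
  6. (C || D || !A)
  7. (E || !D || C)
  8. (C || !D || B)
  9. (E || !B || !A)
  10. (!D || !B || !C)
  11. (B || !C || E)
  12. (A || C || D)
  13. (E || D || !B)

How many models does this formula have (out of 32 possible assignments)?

The models are:
  A=F B=T C=F D=T E=T
  A=T B=F C=T D=F E=T
  A=T B=F C=T D=T E=T
  A=T B=T C=T D=F E=T
That's 4 in total.

4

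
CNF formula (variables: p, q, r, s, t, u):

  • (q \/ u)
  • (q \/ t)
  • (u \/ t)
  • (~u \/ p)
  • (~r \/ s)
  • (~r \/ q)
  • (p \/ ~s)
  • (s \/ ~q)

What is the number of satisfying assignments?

8

Split on q, then s.
  q=T, s=T: r free; 3 ways for (p,t,u) × 2^1 = 6.
  q=T, s=F: a clause becomes empty — 0.
  q=F, s=T: remaining (p,r,t,u) ∈ {(T,F,T,T)} — 1.
  q=F, s=F: remaining (p,r,t,u) ∈ {(T,F,T,T)} — 1.
Total: 6 + 0 + 1 + 1 = 8.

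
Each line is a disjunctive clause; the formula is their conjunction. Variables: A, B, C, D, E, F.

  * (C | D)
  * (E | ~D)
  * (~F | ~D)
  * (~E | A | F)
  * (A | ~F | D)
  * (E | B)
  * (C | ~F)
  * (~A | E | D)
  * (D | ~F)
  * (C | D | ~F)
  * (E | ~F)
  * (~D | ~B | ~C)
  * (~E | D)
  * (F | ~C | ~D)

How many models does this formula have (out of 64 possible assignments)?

Satisfying assignments:
  A=F B=T C=T D=F E=F F=F
  A=T B=F C=F D=T E=T F=F
  A=T B=T C=F D=T E=T F=F
Count: 3.

3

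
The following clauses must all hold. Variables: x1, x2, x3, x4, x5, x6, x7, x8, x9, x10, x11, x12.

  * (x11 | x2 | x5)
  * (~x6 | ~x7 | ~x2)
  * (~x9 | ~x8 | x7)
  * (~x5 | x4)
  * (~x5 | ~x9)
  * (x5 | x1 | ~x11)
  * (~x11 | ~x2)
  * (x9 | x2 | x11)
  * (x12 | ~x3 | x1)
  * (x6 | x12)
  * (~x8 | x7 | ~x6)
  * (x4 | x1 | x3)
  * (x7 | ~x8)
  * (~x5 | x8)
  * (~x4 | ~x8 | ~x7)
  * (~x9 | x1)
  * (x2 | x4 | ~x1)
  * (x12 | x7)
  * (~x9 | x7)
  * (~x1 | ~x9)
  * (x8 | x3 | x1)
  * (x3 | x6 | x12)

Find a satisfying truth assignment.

x1 = T, x2 = F, x3 = F, x4 = T, x5 = F, x6 = F, x7 = T, x8 = F, x9 = F, x10 = F, x11 = T, x12 = T

Check each clause:
  1. (x11 | x2 | x5) — x11 is true.
  2. (~x6 | ~x2 | ~x7) — ~x6 is true.
  3. (~x8 | ~x9 | x7) — ~x8 is true.
  4. (~x5 | x4) — ~x5 is true.
  5. (~x9 | ~x5) — ~x5 is true.
  6. (x1 | x5 | ~x11) — x1 is true.
  7. (~x2 | ~x11) — ~x2 is true.
  8. (x2 | x9 | x11) — x11 is true.
  9. (~x3 | x1 | x12) — x1 is true.
  10. (x6 | x12) — x12 is true.
  11. (~x6 | x7 | ~x8) — ~x8 is true.
  12. (x3 | x1 | x4) — x1 is true.
  13. (x7 | ~x8) — ~x8 is true.
  14. (~x5 | x8) — ~x5 is true.
  15. (~x7 | ~x4 | ~x8) — ~x8 is true.
  16. (~x9 | x1) — x1 is true.
  17. (x2 | x4 | ~x1) — x4 is true.
  18. (x7 | x12) — x12 is true.
  19. (x7 | ~x9) — x7 is true.
  20. (~x9 | ~x1) — ~x9 is true.
  21. (x1 | x3 | x8) — x1 is true.
  22. (x12 | x6 | x3) — x12 is true.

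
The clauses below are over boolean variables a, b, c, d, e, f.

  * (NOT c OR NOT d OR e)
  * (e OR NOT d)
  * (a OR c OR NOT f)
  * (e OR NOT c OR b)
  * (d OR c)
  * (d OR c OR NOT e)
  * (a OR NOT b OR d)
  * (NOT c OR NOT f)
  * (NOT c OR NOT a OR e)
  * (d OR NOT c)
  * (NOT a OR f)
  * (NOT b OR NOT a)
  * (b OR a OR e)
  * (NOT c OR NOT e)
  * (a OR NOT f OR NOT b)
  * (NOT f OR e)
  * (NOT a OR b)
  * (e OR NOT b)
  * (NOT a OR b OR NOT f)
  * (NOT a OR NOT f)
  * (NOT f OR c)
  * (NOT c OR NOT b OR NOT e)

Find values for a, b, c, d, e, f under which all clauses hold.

a=F, b=T, c=F, d=T, e=T, f=F

Check each clause:
  1. (NOT d OR NOT c OR e) — e is true.
  2. (NOT d OR e) — e is true.
  3. (c OR a OR NOT f) — NOT f is true.
  4. (NOT c OR e OR b) — NOT c is true.
  5. (d OR c) — d is true.
  6. (c OR d OR NOT e) — d is true.
  7. (a OR NOT b OR d) — d is true.
  8. (NOT f OR NOT c) — NOT f is true.
  9. (NOT c OR e OR NOT a) — e is true.
  10. (NOT c OR d) — d is true.
  11. (f OR NOT a) — NOT a is true.
  12. (NOT b OR NOT a) — NOT a is true.
  13. (a OR b OR e) — b is true.
  14. (NOT e OR NOT c) — NOT c is true.
  15. (NOT b OR NOT f OR a) — NOT f is true.
  16. (e OR NOT f) — NOT f is true.
  17. (b OR NOT a) — b is true.
  18. (NOT b OR e) — e is true.
  19. (b OR NOT a OR NOT f) — b is true.
  20. (NOT a OR NOT f) — NOT f is true.
  21. (NOT f OR c) — NOT f is true.
  22. (NOT b OR NOT c OR NOT e) — NOT c is true.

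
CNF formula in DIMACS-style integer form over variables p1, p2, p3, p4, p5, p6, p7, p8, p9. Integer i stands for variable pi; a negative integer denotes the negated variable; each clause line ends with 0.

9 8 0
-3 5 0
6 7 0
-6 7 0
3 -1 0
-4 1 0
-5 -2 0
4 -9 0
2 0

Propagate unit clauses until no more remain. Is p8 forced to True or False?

True

Unit clause (p2) sets p2 = True.
(¬p2 ∨ ¬p5): since p2 = True, the clause reduces to (¬p5). p5 = False.
(p5 ∨ ¬p3) with p5 = False leaves only ¬p3, so p3 = False.
(¬p1 ∨ p3) with p3 = False leaves only ¬p1, so p1 = False.
From (¬p4 ∨ p1) and p1 = False: p4 = False.
(¬p9 ∨ p4) with p4 = False leaves only ¬p9, so p9 = False.
From (p9 ∨ p8) and p9 = False: p8 = True.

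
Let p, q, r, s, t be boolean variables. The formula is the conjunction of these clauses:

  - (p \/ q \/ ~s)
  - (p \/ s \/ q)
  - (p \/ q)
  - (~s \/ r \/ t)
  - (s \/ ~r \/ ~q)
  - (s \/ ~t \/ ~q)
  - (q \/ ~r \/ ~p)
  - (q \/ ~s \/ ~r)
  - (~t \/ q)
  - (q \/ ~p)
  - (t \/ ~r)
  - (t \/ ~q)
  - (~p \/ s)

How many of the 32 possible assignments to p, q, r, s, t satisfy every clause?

4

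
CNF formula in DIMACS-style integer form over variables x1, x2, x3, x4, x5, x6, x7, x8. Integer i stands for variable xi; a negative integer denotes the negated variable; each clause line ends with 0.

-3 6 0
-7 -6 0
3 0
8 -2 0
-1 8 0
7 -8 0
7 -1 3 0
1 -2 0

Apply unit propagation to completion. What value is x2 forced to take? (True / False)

(x3) stands alone — x3 = True.
(x6 ∨ ¬x3) with x3 = True leaves only x6, so x6 = True.
In (¬x6 ∨ ¬x7), ¬x6 is now false; ¬x7 must hold, so x7 = False.
(¬x8 ∨ x7) with x7 = False leaves only ¬x8, so x8 = False.
(x8 ∨ ¬x2) with x8 = False leaves only ¬x2, so x2 = False.

False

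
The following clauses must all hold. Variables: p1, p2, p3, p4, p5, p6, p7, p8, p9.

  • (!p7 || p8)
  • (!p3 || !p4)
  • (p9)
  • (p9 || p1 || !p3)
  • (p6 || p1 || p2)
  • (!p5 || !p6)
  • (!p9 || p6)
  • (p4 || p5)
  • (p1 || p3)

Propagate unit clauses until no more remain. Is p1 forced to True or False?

Unit clause (p9) sets p9 = True.
In (!p9 || p6), !p9 is now false; p6 must hold, so p6 = True.
From (!p6 || !p5) and p6 = True: p5 = False.
(p4 || p5) with p5 = False leaves only p4, so p4 = True.
(!p4 || !p3) with p4 = True leaves only !p3, so p3 = False.
(p1 || p3) with p3 = False leaves only p1, so p1 = True.

True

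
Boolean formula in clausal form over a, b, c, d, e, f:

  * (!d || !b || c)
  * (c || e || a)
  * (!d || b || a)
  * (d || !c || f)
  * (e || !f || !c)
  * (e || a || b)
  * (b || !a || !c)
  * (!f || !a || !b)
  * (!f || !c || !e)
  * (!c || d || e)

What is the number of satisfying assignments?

Case analysis on c and a:
  c=1, a=1: remaining (b,d,e,f) ∈ {(1,1,0,0); (1,1,1,0)} — 2.
  c=1, a=0: remaining (b,d,e,f) ∈ {(1,1,0,0); (1,1,1,0)} — 2.
  c=0, a=1: e free; 5 ways for (b,d,f) × 2^1 = 10.
  c=0, a=0: remaining (b,d,e,f) ∈ {(0,0,1,0); (0,0,1,1); (1,0,1,0); (1,0,1,1)} — 4.
Total: 2 + 2 + 10 + 4 = 18.

18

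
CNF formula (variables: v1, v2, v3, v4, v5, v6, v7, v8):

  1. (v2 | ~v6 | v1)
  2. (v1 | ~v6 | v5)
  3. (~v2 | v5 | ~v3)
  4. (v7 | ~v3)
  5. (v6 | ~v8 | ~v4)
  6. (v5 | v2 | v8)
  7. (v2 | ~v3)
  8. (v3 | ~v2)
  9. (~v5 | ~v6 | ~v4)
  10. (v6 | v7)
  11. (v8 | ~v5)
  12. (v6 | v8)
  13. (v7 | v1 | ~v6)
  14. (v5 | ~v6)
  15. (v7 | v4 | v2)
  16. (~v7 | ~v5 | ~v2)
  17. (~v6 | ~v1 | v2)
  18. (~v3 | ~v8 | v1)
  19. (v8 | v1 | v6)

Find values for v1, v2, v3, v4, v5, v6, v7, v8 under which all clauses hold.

v1=F, v2=F, v3=F, v4=F, v5=F, v6=F, v7=T, v8=T

Try v1 = False.
Set v2 = False and propagate.
  then v6 is forced to False.
  then v3 is forced to False.
  then v7 is forced to True.
  then v8 is forced to True.
  then v4 is forced to False.
v5 is now unconstrained; take v5 = False.
Check each clause:
  1. (v1 | v2 | ~v6) — ~v6 is true.
  2. (v5 | v1 | ~v6) — ~v6 is true.
  3. (v5 | ~v2 | ~v3) — ~v3 is true.
  4. (v7 | ~v3) — ~v3 is true.
  5. (v6 | ~v4 | ~v8) — ~v4 is true.
  6. (v8 | v2 | v5) — v8 is true.
  7. (v2 | ~v3) — ~v3 is true.
  8. (~v2 | v3) — ~v2 is true.
  9. (~v4 | ~v5 | ~v6) — ~v6 is true.
  10. (v6 | v7) — v7 is true.
  11. (~v5 | v8) — v8 is true.
  12. (v8 | v6) — v8 is true.
  13. (v1 | ~v6 | v7) — ~v6 is true.
  14. (v5 | ~v6) — ~v6 is true.
  15. (v7 | v4 | v2) — v7 is true.
  16. (~v5 | ~v7 | ~v2) — ~v5 is true.
  17. (~v1 | ~v6 | v2) — ~v6 is true.
  18. (v1 | ~v3 | ~v8) — ~v3 is true.
  19. (v1 | v6 | v8) — v8 is true.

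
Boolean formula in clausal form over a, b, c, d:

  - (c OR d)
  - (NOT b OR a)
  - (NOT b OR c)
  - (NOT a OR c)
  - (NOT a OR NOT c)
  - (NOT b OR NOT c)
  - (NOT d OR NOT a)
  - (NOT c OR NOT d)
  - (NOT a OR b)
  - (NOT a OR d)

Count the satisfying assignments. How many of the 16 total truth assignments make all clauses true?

2

Satisfying assignments:
  a=F b=F c=F d=T
  a=F b=F c=T d=F
That's 2 in total.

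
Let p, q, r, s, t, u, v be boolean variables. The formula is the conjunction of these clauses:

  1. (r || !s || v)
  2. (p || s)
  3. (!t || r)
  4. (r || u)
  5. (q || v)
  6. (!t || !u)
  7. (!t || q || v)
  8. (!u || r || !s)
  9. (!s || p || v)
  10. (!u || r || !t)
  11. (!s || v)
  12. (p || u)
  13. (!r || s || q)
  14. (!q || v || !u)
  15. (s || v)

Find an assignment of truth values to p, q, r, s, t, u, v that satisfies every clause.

p = T  q = F  r = F  s = F  t = F  u = T  v = T

Pure literal: p appears only positively; assign p = True.
Pure literal: t appears only negated; assign t = False.
Try q = False.
  then v is forced to True.
Branch on r: take r = False.
  then u is forced to True.
  then s is forced to False.
Every clause has at least one true literal under this assignment.
Check each clause:
  1. (r || v || !s) — !s is true.
  2. (p || s) — p is true.
  3. (!t || r) — !t is true.
  4. (r || u) — u is true.
  5. (q || v) — v is true.
  6. (!t || !u) — !t is true.
  7. (!t || q || v) — !t is true.
  8. (r || !s || !u) — !s is true.
  9. (p || v || !s) — p is true.
  10. (!t || r || !u) — !t is true.
  11. (v || !s) — !s is true.
  12. (p || u) — p is true.
  13. (s || q || !r) — !r is true.
  14. (!q || v || !u) — !q is true.
  15. (v || s) — v is true.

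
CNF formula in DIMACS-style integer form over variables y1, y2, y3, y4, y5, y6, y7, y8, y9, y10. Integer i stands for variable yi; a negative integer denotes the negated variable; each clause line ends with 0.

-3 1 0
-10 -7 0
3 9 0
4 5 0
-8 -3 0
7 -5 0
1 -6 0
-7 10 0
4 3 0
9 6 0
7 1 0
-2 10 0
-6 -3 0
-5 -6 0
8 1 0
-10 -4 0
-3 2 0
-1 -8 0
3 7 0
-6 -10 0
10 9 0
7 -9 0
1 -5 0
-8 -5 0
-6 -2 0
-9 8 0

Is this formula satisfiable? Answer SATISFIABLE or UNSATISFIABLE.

UNSATISFIABLE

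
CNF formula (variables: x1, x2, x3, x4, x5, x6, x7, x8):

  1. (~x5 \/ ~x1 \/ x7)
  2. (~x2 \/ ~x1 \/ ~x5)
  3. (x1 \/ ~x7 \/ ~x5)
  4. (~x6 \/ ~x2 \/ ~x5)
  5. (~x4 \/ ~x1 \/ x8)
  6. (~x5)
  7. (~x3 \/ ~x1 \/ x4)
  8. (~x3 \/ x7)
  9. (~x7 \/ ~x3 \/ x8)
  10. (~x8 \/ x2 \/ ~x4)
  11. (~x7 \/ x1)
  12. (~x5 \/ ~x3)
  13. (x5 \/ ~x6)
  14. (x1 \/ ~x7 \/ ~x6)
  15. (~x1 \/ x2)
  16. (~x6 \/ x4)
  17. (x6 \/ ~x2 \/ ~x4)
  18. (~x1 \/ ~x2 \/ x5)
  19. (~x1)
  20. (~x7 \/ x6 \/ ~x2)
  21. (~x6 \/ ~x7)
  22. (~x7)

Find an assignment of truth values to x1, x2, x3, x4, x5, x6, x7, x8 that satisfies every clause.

x1=False  x2=False  x3=False  x4=False  x5=False  x6=False  x7=False  x8=False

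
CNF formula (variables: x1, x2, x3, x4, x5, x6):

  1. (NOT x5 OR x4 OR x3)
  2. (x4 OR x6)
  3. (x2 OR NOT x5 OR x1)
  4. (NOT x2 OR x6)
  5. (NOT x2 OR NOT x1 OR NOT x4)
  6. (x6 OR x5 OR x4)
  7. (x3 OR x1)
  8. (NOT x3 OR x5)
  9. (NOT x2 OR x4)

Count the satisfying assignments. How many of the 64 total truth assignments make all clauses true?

Split on x4, then x2.
  x4=1, x2=1: remaining (x1,x3,x5,x6) ∈ {(0,1,1,1)} — 1.
  x4=1, x2=0: x6 free; 3 ways for (x1,x3,x5) × 2^1 = 6.
  x4=0, x2=1: a clause becomes empty — 0.
  x4=0, x2=0: remaining (x1,x3,x5,x6) ∈ {(1,0,0,1); (1,1,1,1)} — 2.
Total: 1 + 6 + 0 + 2 = 9.

9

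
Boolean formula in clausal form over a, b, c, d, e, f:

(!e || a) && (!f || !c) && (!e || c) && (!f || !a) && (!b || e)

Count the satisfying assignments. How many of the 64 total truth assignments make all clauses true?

14

Case analysis on e and a:
  e=T, a=T: remaining (b,c,d,f) ∈ {(F,T,F,F); (F,T,T,F); (T,T,F,F); (T,T,T,F)} — 4.
  e=T, a=F: a clause becomes empty — 0.
  e=F, a=T: remaining (b,c,d,f) ∈ {(F,F,F,F); (F,F,T,F); (F,T,F,F); (F,T,T,F)} — 4.
  e=F, a=F: d free; 3 ways for (b,c,f) × 2^1 = 6.
Total: 4 + 0 + 4 + 6 = 14.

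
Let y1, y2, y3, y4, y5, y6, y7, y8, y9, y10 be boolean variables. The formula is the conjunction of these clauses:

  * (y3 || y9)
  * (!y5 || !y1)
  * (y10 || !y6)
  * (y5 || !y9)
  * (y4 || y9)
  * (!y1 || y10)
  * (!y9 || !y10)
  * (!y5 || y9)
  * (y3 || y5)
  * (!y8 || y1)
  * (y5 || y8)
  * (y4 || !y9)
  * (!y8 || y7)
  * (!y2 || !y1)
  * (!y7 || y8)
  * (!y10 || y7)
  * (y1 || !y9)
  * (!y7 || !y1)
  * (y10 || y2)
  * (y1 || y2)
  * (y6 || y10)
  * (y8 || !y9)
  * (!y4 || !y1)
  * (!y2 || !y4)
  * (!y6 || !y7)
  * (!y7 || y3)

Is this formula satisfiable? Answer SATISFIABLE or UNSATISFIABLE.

y1 = True:
  propagation gives y5=False, y9=False, y3=True, y4=True; an empty clause results — contradiction.
y1 = False:
  propagation gives y8=False, y5=True, y9=True; an empty clause results — contradiction.
Every branch closes, so no satisfying assignment exists.

UNSATISFIABLE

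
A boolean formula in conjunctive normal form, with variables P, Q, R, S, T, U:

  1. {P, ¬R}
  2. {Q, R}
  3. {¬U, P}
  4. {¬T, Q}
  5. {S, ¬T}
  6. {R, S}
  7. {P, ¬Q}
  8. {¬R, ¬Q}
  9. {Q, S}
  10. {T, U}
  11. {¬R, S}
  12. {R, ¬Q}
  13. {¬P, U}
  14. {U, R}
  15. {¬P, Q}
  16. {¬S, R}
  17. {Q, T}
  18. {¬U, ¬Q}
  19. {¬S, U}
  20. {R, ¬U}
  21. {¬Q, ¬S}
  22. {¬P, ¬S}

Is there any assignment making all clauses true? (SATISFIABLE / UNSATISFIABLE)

UNSATISFIABLE

Q = True:
  propagation gives P=True, R=False; an empty clause results — contradiction.
Q = False:
  propagation gives R=True, P=True; an empty clause results — contradiction.
Every branch closes, so no satisfying assignment exists.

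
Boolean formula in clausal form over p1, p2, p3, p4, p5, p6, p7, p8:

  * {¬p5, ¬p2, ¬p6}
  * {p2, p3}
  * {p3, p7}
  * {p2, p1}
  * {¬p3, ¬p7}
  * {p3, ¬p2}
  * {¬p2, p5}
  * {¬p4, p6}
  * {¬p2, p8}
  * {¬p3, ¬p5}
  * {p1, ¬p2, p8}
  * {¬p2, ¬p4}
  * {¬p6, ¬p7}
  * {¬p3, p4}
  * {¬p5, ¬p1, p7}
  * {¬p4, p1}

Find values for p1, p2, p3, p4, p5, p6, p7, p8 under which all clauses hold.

Pure literal: p8 appears only positively; assign p8 = True.
Branch on p1: take p1 = True.
Try p2 = False.
  then p3 is forced to True.
  then p7 is forced to False.
  then p5 is forced to False.
  then p4 is forced to True.
  then p6 is forced to True.
Check each clause:
  1. {¬p6, ¬p5, ¬p2} — ¬p5 is true.
  2. {p3, p2} — p3 is true.
  3. {p7, p3} — p3 is true.
  4. {p2, p1} — p1 is true.
  5. {¬p7, ¬p3} — ¬p7 is true.
  6. {¬p2, p3} — p3 is true.
  7. {¬p2, p5} — ¬p2 is true.
  8. {p6, ¬p4} — p6 is true.
  9. {p8, ¬p2} — p8 is true.
  10. {¬p5, ¬p3} — ¬p5 is true.
  11. {p1, p8, ¬p2} — p8 is true.
  12. {¬p2, ¬p4} — ¬p2 is true.
  13. {¬p6, ¬p7} — ¬p7 is true.
  14. {¬p3, p4} — p4 is true.
  15. {p7, ¬p1, ¬p5} — ¬p5 is true.
  16. {p1, ¬p4} — p1 is true.

p1=T, p2=F, p3=T, p4=T, p5=F, p6=T, p7=F, p8=T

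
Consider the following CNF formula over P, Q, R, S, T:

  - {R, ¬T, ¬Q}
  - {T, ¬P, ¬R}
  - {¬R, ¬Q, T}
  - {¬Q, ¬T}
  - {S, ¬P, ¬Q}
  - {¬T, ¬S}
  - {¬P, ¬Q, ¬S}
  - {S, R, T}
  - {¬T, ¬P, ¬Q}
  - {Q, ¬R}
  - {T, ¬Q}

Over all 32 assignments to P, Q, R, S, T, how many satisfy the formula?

4

Satisfying assignments:
  P=0 Q=0 R=0 S=0 T=1
  P=0 Q=0 R=0 S=1 T=0
  P=1 Q=0 R=0 S=0 T=1
  P=1 Q=0 R=0 S=1 T=0
Count: 4.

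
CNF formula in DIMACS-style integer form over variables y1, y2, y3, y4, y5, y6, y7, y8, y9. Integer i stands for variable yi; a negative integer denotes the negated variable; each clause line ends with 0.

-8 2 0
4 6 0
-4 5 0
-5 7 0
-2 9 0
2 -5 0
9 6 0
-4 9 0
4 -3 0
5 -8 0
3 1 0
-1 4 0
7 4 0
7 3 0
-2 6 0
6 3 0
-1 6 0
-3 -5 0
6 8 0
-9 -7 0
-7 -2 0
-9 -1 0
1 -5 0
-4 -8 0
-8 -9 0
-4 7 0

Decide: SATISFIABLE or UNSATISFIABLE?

y4 = True:
  propagation gives y5=True, y7=True, y2=True; an empty clause results — contradiction.
y4 = False:
  propagation gives y6=True, y3=False, y1=True; an empty clause results — contradiction.
Every branch closes, so no satisfying assignment exists.

UNSATISFIABLE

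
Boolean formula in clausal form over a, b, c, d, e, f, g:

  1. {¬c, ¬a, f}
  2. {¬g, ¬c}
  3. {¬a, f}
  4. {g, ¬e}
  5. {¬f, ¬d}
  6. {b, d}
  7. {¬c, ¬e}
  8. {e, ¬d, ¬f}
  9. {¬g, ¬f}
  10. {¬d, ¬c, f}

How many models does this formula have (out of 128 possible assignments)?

Split on f, then c.
  f=1, c=1: remaining (a,b,d,e,g) ∈ {(0,1,0,0,0); (1,1,0,0,0)} — 2.
  f=1, c=0: remaining (a,b,d,e,g) ∈ {(0,1,0,0,0); (1,1,0,0,0)} — 2.
  f=0, c=1: remaining (a,b,d,e,g) ∈ {(0,1,0,0,0)} — 1.
  f=0, c=0: 9 of the 32 assignments to (a,b,d,e,g) work.
Total: 2 + 2 + 1 + 9 = 14.

14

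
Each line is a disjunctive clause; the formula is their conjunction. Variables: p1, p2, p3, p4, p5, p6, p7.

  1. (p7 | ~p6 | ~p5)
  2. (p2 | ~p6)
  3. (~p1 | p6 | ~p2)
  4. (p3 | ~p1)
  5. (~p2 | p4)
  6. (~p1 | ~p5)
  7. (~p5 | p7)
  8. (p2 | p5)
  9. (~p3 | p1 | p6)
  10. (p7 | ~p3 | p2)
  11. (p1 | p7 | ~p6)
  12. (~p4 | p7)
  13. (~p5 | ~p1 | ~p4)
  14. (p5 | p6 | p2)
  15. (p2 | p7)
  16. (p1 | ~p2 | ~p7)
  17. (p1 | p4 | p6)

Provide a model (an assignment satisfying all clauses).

Set p1 = True and propagate.
  then p3 is forced to True.
  then p5 is forced to False.
  then p2 is forced to True.
  then p6 is forced to True.
  then p4 is forced to True.
  then p7 is forced to True.
Every clause has at least one true literal under this assignment.

p1 = T, p2 = T, p3 = T, p4 = T, p5 = F, p6 = T, p7 = T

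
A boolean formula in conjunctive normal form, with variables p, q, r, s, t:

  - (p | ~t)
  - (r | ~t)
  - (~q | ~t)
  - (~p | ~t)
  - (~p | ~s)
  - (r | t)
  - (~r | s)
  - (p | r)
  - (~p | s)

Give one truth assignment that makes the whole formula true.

p = F, q = T, r = T, s = T, t = F

Set p = False and propagate.
  then t is forced to False.
  then r is forced to True.
  then s is forced to True.
q is now unconstrained; take q = True.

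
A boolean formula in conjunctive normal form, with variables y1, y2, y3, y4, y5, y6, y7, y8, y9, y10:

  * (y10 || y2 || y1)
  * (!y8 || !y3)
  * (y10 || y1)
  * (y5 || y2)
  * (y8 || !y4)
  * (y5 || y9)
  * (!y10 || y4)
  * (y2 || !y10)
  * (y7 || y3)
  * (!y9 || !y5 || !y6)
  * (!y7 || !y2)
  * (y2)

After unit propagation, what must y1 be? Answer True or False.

True

(y2) stands alone — y2 = True.
(!y7 || !y2): since y2 = True, the clause reduces to (!y7). y7 = False.
In (y3 || y7), y7 is now false; y3 must hold, so y3 = True.
From (!y8 || !y3) and y3 = True: y8 = False.
From (!y4 || y8) and y8 = False: y4 = False.
From (y4 || !y10) and y4 = False: y10 = False.
From (y1 || y10) and y10 = False: y1 = True.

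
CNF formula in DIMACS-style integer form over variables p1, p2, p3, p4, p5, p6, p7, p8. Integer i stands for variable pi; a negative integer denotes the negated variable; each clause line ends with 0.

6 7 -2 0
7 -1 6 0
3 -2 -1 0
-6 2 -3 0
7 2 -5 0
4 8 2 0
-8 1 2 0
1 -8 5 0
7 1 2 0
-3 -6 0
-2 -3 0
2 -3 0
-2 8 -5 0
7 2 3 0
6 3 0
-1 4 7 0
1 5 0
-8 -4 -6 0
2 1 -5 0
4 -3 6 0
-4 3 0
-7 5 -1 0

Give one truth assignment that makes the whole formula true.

Try p1 = True.
Try p2 = False.
  then p3 is forced to False.
  then p7 is forced to True.
  then p6 is forced to True.
  then p4 is forced to False.
  then p8 is forced to True.
  then p5 is forced to True.
Every clause has at least one true literal under this assignment.

p1=T, p2=F, p3=F, p4=F, p5=T, p6=T, p7=T, p8=T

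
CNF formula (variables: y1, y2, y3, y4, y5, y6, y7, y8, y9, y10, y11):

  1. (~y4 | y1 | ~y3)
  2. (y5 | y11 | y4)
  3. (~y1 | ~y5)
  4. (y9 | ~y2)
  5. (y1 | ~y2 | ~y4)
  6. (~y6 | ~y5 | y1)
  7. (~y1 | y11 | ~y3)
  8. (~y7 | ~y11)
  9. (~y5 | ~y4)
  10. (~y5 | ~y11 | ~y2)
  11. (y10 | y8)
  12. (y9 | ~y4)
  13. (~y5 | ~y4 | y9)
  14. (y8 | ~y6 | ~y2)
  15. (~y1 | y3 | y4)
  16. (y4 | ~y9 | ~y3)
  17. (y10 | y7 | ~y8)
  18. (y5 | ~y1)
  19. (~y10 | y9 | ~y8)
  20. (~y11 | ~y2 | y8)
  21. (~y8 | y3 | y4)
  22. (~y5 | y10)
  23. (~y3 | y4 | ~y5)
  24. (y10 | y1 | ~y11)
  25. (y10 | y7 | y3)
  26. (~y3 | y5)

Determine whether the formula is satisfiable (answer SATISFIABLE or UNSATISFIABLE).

SATISFIABLE

Pure literal: y2 appears only negated; assign y2 = False.
Set y1 = False and propagate.
Branch on y3: take y3 = False.
The remaining clauses are satisfied by y4 = True, y5 = False, y6 = True, y7 = True, y8 = True, y9 = True, y10 = False, y11 = False.
So y1 = F, y2 = F, y3 = F, y4 = T, y5 = F, y6 = T, y7 = T, y8 = T, y9 = T, y10 = F, y11 = F is a satisfying assignment.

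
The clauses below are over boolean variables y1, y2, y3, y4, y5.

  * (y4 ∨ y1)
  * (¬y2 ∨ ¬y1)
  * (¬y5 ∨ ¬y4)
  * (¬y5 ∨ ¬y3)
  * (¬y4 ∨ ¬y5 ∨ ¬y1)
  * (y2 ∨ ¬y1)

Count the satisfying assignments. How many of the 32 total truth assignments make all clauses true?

The models are:
  y1=0 y2=0 y3=0 y4=1 y5=0
  y1=0 y2=0 y3=1 y4=1 y5=0
  y1=0 y2=1 y3=0 y4=1 y5=0
  y1=0 y2=1 y3=1 y4=1 y5=0
Count: 4.

4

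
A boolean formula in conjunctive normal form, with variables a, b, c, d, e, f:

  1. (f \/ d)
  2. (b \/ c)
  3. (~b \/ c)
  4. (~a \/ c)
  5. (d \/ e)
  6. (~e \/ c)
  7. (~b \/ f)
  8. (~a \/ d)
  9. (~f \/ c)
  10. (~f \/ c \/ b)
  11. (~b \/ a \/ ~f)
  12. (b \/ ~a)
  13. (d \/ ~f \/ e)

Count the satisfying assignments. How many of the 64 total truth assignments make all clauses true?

Case analysis on b and c:
  b=1, c=1: remaining (a,d,e,f) ∈ {(1,1,0,1); (1,1,1,1)} — 2.
  b=1, c=0: a clause becomes empty — 0.
  b=0, c=1: 5 of the 16 assignments to (a,d,e,f) work.
  b=0, c=0: a clause becomes empty — 0.
Total: 2 + 0 + 5 + 0 = 7.

7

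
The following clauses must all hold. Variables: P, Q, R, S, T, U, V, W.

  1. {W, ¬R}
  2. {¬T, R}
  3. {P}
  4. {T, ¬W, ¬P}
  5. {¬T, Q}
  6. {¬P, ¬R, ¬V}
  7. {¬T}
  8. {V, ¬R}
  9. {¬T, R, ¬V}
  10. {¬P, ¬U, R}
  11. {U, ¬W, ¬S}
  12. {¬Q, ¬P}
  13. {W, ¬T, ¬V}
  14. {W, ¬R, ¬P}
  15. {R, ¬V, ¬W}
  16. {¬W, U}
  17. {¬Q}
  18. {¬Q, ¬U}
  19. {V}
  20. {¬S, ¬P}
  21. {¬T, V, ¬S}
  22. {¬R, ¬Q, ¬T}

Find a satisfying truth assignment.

The clause (P) is unit: P must be True.
(¬T) is a unit clause, so T = False.
The clause (¬W) is unit: W must be False.
The clause (¬R) is unit: R must be False.
The clause (¬U) is unit: U must be False.
Unit propagation: (¬Q) forces Q = False.
Unit propagation: (V) forces V = True.
(¬S) is a unit clause, so S = False.
Every clause has at least one true literal under this assignment.
Check each clause:
  1. {W, ¬R} — ¬R is true.
  2. {R, ¬T} — ¬T is true.
  3. {P} — P is true.
  4. {T, ¬W, ¬P} — ¬W is true.
  5. {¬T, Q} — ¬T is true.
  6. {¬P, ¬R, ¬V} — ¬R is true.
  7. {¬T} — ¬T is true.
  8. {¬R, V} — ¬R is true.
  9. {¬T, R, ¬V} — ¬T is true.
  10. {¬P, R, ¬U} — ¬U is true.
  11. {¬S, ¬W, U} — ¬W is true.
  12. {¬P, ¬Q} — ¬Q is true.
  13. {¬T, ¬V, W} — ¬T is true.
  14. {¬P, W, ¬R} — ¬R is true.
  15. {¬V, ¬W, R} — ¬W is true.
  16. {U, ¬W} — ¬W is true.
  17. {¬Q} — ¬Q is true.
  18. {¬U, ¬Q} — ¬U is true.
  19. {V} — V is true.
  20. {¬S, ¬P} — ¬S is true.
  21. {V, ¬S, ¬T} — ¬T is true.
  22. {¬T, ¬Q, ¬R} — ¬T is true.

P = T, Q = F, R = F, S = F, T = F, U = F, V = T, W = F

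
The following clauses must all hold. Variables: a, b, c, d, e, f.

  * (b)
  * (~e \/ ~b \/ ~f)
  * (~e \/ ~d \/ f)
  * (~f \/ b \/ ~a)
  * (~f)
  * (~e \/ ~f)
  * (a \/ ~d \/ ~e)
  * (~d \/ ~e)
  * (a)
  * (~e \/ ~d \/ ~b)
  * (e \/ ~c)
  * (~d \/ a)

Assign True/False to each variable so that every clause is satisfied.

a = True, b = True, c = True, d = False, e = True, f = False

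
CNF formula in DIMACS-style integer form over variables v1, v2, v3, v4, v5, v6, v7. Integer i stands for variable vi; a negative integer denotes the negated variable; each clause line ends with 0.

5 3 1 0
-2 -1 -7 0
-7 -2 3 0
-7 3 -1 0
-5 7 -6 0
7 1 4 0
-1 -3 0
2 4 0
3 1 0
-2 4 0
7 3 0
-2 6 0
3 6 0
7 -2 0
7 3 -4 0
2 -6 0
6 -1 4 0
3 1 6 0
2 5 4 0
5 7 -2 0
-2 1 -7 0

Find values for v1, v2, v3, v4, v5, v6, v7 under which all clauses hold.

v1=False  v2=False  v3=True  v4=True  v5=False  v6=False  v7=True

Try v1 = False.
  then v3 is forced to True.
Branch on v2: take v2 = False.
  then v4 is forced to True.
  then v6 is forced to False.
v5, v7 are now unconstrained; take v5 = False, v7 = True.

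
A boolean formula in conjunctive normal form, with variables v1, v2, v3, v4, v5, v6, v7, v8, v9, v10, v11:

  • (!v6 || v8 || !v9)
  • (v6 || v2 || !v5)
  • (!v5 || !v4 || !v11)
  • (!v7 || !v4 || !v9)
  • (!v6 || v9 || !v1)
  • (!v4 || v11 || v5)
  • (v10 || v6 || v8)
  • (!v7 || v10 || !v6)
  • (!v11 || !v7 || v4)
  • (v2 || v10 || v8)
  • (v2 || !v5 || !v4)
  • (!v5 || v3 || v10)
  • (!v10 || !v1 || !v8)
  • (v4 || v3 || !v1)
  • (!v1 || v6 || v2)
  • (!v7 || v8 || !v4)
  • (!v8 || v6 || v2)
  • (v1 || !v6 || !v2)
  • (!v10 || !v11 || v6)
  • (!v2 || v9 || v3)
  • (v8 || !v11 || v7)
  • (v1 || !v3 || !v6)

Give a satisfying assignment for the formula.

v1=F, v2=T, v3=T, v4=T, v5=F, v6=F, v7=T, v8=T, v9=F, v10=F, v11=T

Set v1 = False and propagate.
The remaining clauses are satisfied by v2 = True, v3 = True, v4 = True, v5 = False, v6 = False, v7 = True, v8 = True, v9 = False, v10 = False, v11 = True.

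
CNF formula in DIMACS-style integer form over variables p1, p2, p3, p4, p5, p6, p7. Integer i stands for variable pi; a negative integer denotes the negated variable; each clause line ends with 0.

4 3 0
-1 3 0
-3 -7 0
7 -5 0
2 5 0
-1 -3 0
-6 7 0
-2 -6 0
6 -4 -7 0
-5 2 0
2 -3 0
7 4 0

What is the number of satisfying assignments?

2

Satisfying assignments:
  p1=F p2=T p3=F p4=T p5=F p6=F p7=F
  p1=F p2=T p3=T p4=T p5=F p6=F p7=F
That's 2 in total.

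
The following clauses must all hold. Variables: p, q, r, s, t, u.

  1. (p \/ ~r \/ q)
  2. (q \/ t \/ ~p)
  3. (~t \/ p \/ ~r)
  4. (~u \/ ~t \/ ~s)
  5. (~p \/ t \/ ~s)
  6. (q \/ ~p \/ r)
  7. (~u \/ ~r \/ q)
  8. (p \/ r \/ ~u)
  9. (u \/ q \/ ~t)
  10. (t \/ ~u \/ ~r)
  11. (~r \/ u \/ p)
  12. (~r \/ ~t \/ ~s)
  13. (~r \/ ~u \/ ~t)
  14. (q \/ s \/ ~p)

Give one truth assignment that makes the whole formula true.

Set p = False and propagate.
Set q = False and propagate.
  then r is forced to False.
  then u is forced to False.
  then t is forced to False.
s is now unconstrained; take s = False.
Every clause has at least one true literal under this assignment.

p=F, q=F, r=F, s=F, t=F, u=F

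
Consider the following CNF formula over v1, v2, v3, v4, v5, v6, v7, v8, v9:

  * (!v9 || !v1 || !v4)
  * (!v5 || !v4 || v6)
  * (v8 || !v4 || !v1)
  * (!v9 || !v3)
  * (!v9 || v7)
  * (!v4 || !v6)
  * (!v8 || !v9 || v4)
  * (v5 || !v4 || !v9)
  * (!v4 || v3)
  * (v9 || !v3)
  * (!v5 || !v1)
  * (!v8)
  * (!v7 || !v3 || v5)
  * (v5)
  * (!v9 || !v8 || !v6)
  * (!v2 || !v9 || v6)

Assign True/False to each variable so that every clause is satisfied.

v1=False, v2=False, v3=False, v4=False, v5=True, v6=False, v7=False, v8=False, v9=False

Unit propagation: (!v8) forces v8 = False.
(v5) is a unit clause, so v5 = True.
(!v1) is a unit clause, so v1 = False.
Pure literal: v2 appears only negated; assign v2 = False.
Pure literal: v4 appears only negated; assign v4 = False.
Try v3 = False.
The remaining clauses are satisfied by v6 = False, v7 = False, v9 = False.
Check each clause:
  1. (!v1 || !v4 || !v9) — !v4 is true.
  2. (!v5 || v6 || !v4) — !v4 is true.
  3. (v8 || !v1 || !v4) — !v4 is true.
  4. (!v3 || !v9) — !v3 is true.
  5. (!v9 || v7) — !v9 is true.
  6. (!v6 || !v4) — !v6 is true.
  7. (!v9 || v4 || !v8) — !v8 is true.
  8. (!v9 || v5 || !v4) — !v4 is true.
  9. (v3 || !v4) — !v4 is true.
  10. (!v3 || v9) — !v3 is true.
  11. (!v5 || !v1) — !v1 is true.
  12. (!v8) — !v8 is true.
  13. (v5 || !v7 || !v3) — !v7 is true.
  14. (v5) — v5 is true.
  15. (!v6 || !v8 || !v9) — !v8 is true.
  16. (!v2 || v6 || !v9) — !v2 is true.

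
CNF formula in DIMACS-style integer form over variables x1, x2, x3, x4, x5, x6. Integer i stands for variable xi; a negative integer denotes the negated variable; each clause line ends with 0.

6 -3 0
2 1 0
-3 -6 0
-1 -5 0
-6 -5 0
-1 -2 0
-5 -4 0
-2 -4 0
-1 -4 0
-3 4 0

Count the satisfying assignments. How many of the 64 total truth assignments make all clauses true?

5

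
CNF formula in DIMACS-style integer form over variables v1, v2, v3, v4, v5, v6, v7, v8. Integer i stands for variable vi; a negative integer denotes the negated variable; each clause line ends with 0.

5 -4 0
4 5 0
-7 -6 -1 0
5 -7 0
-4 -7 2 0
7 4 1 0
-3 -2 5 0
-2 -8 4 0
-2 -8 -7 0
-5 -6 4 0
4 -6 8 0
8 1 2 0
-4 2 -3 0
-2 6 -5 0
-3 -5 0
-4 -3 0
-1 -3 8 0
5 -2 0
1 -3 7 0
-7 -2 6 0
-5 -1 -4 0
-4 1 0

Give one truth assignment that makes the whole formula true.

v1=T, v2=F, v3=F, v4=F, v5=T, v6=F, v7=T, v8=F

Pure literal: v3 appears only negated; assign v3 = False.
Branch on v1: take v1 = True.
Try v2 = False.
Branch on v4: take v4 = False.
  then v5 is forced to True.
  then v6 is forced to False.
v7, v8 are now unconstrained; take v7 = True, v8 = False.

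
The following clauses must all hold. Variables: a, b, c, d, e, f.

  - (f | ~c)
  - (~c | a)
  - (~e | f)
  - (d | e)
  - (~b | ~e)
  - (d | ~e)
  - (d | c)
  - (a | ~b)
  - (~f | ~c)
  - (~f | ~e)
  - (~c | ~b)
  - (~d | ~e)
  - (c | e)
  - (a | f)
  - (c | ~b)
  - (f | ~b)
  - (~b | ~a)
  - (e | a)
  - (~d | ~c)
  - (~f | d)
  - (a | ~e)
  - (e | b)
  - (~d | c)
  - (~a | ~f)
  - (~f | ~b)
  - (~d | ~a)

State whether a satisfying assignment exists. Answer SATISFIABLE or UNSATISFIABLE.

UNSATISFIABLE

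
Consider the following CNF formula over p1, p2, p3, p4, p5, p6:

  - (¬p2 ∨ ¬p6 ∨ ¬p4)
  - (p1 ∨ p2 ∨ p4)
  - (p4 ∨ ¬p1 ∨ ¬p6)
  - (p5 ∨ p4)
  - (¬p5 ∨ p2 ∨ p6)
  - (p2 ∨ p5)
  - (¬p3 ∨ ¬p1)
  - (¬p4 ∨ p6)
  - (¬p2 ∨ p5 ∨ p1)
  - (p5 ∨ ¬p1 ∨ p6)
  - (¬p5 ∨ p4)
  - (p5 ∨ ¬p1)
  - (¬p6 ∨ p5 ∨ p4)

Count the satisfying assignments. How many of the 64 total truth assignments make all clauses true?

3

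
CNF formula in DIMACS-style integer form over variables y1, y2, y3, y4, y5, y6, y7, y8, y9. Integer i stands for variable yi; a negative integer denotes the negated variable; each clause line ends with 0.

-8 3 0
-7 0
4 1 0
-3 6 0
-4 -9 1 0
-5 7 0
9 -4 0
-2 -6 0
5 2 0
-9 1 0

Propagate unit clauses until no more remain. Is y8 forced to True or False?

False

(~y7) is a unit clause: y7 = False.
(y7 \/ ~y5): since y7 = False, the clause reduces to (~y5). y5 = False.
In (y5 \/ y2), y5 is now false; y2 must hold, so y2 = True.
From (~y2 \/ ~y6) and y2 = True: y6 = False.
(y6 \/ ~y3) with y6 = False leaves only ~y3, so y3 = False.
(~y8 \/ y3): since y3 = False, the clause reduces to (~y8). y8 = False.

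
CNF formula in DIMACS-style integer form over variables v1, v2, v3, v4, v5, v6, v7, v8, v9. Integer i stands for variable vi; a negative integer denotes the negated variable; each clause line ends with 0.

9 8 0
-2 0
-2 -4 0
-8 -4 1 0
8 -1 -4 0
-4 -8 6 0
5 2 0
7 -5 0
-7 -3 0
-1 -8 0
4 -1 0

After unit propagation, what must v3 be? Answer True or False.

False

(NOT v2) stands alone — v2 = False.
In (v2 OR v5), v2 is now false; v5 must hold, so v5 = True.
(NOT v5 OR v7) with v5 = True leaves only v7, so v7 = True.
(NOT v3 OR NOT v7): since v7 = True, the clause reduces to (NOT v3). v3 = False.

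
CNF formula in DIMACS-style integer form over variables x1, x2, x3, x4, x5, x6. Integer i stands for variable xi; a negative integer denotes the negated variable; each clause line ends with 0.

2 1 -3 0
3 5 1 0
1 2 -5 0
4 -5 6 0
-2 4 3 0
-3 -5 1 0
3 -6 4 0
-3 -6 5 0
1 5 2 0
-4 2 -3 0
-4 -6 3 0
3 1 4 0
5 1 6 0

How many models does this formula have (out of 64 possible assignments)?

13

Case analysis on x3 and x1:
  x3=1, x1=1: 7 of the 16 assignments to (x2,x4,x5,x6) work.
  x3=1, x1=0: a clause becomes empty — 0.
  x3=0, x1=1: 5 of the 16 assignments to (x2,x4,x5,x6) work.
  x3=0, x1=0: remaining (x2,x4,x5,x6) ∈ {(1,1,1,0)} — 1.
Total: 7 + 0 + 5 + 1 = 13.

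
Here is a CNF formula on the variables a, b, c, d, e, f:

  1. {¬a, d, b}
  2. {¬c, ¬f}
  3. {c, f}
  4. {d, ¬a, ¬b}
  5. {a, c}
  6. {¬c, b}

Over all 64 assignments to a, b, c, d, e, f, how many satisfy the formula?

10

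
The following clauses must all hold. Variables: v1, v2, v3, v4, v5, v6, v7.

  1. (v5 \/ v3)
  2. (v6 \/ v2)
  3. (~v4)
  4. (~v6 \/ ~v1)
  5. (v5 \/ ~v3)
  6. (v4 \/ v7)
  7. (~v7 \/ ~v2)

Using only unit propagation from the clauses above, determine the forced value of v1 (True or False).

False

Unit clause (~v4) sets v4 = False.
(v4 \/ v7) with v4 = False leaves only v7, so v7 = True.
In (~v7 \/ ~v2), ~v7 is now false; ~v2 must hold, so v2 = False.
From (v2 \/ v6) and v2 = False: v6 = True.
(~v6 \/ ~v1): since v6 = True, the clause reduces to (~v1). v1 = False.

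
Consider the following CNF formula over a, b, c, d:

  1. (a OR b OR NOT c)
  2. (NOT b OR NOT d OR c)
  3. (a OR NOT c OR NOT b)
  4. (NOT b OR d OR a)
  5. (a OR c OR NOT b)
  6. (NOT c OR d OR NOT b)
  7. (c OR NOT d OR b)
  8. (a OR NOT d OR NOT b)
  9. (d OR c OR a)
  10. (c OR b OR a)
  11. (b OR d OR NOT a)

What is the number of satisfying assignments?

Satisfying assignments:
  a=T b=F c=T d=T
  a=T b=T c=F d=F
  a=T b=T c=T d=T
Count: 3.

3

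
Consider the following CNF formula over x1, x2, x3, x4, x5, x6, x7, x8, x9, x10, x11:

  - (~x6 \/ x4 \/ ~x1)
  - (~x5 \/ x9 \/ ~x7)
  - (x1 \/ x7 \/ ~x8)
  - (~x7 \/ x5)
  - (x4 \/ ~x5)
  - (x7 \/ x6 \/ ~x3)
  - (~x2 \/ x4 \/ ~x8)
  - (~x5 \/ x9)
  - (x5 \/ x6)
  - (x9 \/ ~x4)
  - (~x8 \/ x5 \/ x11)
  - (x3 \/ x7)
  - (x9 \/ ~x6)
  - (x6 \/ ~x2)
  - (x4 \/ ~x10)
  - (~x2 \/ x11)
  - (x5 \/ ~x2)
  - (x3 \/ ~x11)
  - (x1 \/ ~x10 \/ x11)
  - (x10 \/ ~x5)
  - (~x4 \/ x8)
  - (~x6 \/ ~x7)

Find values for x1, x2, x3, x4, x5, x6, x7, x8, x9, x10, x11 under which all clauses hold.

x1=F  x2=F  x3=T  x4=F  x5=F  x6=T  x7=F  x8=F  x9=T  x10=F  x11=T

x2 occurs only negated in the remaining clauses — set x2 = False.
x9 occurs only positively in the remaining clauses — set x9 = True.
Branch on x1: take x1 = False.
Set x3 = True and propagate.
For the remaining variables, x4 = False, x5 = False, x6 = True, x7 = False, x8 = False, x10 = False, x11 = True works.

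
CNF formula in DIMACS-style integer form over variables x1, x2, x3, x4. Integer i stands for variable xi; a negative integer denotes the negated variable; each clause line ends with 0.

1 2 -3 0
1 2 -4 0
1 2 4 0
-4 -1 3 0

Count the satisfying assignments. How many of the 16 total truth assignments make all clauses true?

10

Split on x1, then x2.
  x1=1, x2=1: remaining (x3,x4) ∈ {(0,0); (1,0); (1,1)} — 3.
  x1=1, x2=0: remaining (x3,x4) ∈ {(0,0); (1,0); (1,1)} — 3.
  x1=0, x2=1: remaining (x3,x4) ∈ {(0,0); (0,1); (1,0); (1,1)} — 4.
  x1=0, x2=0: a clause becomes empty — 0.
Total: 3 + 3 + 4 + 0 = 10.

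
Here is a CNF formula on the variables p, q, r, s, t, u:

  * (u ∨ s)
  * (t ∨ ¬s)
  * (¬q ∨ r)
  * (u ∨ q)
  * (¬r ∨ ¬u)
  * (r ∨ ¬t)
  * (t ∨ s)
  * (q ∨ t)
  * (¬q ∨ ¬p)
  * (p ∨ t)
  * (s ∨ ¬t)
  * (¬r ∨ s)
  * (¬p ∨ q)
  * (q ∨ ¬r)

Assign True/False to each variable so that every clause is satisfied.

p=F  q=T  r=T  s=T  t=T  u=F

Set p = False and propagate.
  then t is forced to True.
  then r is forced to True.
  then u is forced to False.
  then s is forced to True.
  then q is forced to True.
Every clause has at least one true literal under this assignment.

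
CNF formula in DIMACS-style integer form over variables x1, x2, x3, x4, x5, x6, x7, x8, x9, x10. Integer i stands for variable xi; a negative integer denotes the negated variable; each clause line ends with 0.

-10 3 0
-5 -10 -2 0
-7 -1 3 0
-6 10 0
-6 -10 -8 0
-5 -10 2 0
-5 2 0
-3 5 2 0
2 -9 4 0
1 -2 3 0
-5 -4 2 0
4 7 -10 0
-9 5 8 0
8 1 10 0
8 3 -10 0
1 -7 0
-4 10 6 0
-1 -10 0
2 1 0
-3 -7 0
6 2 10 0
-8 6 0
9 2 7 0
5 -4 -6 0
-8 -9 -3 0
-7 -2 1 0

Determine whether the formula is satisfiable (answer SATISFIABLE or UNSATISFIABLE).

SATISFIABLE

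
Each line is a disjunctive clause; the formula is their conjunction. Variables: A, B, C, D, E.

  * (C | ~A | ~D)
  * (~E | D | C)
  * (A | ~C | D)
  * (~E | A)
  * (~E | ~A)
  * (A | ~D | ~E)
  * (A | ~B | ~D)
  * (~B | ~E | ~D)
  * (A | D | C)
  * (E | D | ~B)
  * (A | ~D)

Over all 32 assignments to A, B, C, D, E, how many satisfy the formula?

4

Satisfying assignments:
  A=1 B=0 C=0 D=0 E=0
  A=1 B=0 C=1 D=0 E=0
  A=1 B=0 C=1 D=1 E=0
  A=1 B=1 C=1 D=1 E=0
That's 4 in total.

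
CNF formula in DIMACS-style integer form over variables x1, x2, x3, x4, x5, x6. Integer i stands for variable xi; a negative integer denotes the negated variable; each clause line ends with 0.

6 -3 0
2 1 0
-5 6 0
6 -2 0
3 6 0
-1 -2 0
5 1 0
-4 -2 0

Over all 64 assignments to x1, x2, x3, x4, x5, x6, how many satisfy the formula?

10

Case analysis on x2 and x6:
  x2=T, x6=T: remaining (x1,x3,x4,x5) ∈ {(F,F,F,T); (F,T,F,T)} — 2.
  x2=T, x6=F: a clause becomes empty — 0.
  x2=F, x6=T: forces x1=T; x3, x4, x5 free → 2^3 = 8.
  x2=F, x6=F: a clause becomes empty — 0.
Total: 2 + 0 + 8 + 0 = 10.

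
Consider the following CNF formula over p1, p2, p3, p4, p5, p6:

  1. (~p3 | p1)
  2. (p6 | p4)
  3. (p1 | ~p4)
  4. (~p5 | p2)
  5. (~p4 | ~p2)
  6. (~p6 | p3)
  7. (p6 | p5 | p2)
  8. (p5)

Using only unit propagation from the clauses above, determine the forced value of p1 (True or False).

Unit clause (p5) sets p5 = True.
(p2 | ~p5) with p5 = True leaves only p2, so p2 = True.
From (~p2 | ~p4) and p2 = True: p4 = False.
In (p4 | p6), p4 is now false; p6 must hold, so p6 = True.
(~p6 | p3) with p6 = True leaves only p3, so p3 = True.
In (p1 | ~p3), ~p3 is now false; p1 must hold, so p1 = True.

True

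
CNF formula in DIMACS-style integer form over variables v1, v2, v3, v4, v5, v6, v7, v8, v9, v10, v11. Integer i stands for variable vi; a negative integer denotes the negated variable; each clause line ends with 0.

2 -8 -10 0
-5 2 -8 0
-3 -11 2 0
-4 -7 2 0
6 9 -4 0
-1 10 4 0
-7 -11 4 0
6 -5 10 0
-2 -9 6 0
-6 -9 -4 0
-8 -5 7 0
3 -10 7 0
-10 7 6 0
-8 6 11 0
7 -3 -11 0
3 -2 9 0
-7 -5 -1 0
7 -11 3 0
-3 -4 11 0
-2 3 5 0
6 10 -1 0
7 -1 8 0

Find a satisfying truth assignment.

v1=0, v2=1, v3=1, v4=1, v5=0, v6=1, v7=1, v8=1, v9=0, v10=0, v11=1

Check each clause:
  1. (~v8 \/ ~v10 \/ v2) — v2 is true.
  2. (~v8 \/ v2 \/ ~v5) — v2 is true.
  3. (~v3 \/ ~v11 \/ v2) — v2 is true.
  4. (~v4 \/ v2 \/ ~v7) — v2 is true.
  5. (~v4 \/ v6 \/ v9) — v6 is true.
  6. (v4 \/ ~v1 \/ v10) — v4 is true.
  7. (~v7 \/ ~v11 \/ v4) — v4 is true.
  8. (v10 \/ ~v5 \/ v6) — ~v5 is true.
  9. (~v9 \/ ~v2 \/ v6) — v6 is true.
  10. (~v4 \/ ~v6 \/ ~v9) — ~v9 is true.
  11. (~v5 \/ v7 \/ ~v8) — ~v5 is true.
  12. (v7 \/ ~v10 \/ v3) — v3 is true.
  13. (~v10 \/ v7 \/ v6) — v6 is true.
  14. (~v8 \/ v11 \/ v6) — v11 is true.
  15. (~v3 \/ v7 \/ ~v11) — v7 is true.
  16. (v3 \/ ~v2 \/ v9) — v3 is true.
  17. (~v7 \/ ~v1 \/ ~v5) — ~v5 is true.
  18. (v3 \/ v7 \/ ~v11) — v3 is true.
  19. (~v4 \/ ~v3 \/ v11) — v11 is true.
  20. (v3 \/ v5 \/ ~v2) — v3 is true.
  21. (v6 \/ v10 \/ ~v1) — v6 is true.
  22. (~v1 \/ v7 \/ v8) — v8 is true.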